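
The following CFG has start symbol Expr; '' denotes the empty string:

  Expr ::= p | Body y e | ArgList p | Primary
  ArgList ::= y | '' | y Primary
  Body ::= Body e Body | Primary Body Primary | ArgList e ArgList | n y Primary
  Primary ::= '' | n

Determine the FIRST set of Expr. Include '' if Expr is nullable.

{ e, n, p, y, '' }

Expr ::= p contributes {p}.
From Expr ::= Body y e: add FIRST(Body) = { e, n, y }.
From Expr ::= ArgList p: ArgList nullable, take FIRST(ArgList) ∪ {p} = { p, y }.
From Expr ::= Primary: add FIRST(Primary) = { n, '' } (including '' since Primary is nullable).
Union: FIRST(Expr) = { e, n, p, y, '' }.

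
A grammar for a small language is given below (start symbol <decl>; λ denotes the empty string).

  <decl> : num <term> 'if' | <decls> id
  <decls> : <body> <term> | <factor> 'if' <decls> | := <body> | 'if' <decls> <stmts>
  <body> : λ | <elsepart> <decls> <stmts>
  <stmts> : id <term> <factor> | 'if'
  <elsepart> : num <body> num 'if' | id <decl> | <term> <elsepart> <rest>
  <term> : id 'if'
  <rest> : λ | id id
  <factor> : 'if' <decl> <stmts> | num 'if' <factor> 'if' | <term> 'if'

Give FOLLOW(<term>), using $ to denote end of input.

{ 'if', id, num }

In <decl> : num <term> 'if': add FIRST('if') = { 'if' }.
In <decls> : <body> <term>: <term> is at the end, add FOLLOW(<decls>) = { 'if', id }.
In <stmts> : id <term> <factor>: add FIRST(<factor>) = { 'if', id, num }.
In <elsepart> : <term> <elsepart> <rest>: add FIRST(<elsepart> <rest>) = { id, num }.
In <factor> : <term> 'if': add FIRST('if') = { 'if' }.
Union: FOLLOW(<term>) = { 'if', id, num }.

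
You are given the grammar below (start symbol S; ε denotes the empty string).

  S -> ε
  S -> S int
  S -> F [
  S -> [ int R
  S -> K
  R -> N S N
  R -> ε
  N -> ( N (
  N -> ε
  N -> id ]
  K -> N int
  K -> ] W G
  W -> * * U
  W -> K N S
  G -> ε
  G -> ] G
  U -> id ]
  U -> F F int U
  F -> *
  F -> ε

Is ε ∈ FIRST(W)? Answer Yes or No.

No

Nullable nonterminals: F, G, N, R, S.
No production of W has an RHS whose symbols are all nullable, so W is not nullable.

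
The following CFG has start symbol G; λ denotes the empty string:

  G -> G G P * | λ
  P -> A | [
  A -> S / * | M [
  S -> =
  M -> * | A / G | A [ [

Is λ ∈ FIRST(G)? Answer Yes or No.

Yes

G has an λ-production, so G ⇒ λ.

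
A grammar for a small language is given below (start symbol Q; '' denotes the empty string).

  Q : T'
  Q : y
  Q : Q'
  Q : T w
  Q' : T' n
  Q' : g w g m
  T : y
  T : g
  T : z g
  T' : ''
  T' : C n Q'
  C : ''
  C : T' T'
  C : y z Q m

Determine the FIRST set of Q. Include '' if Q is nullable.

From Q : T': add FIRST(T') = { n, y, '' } (including '' since T' is nullable).
Q : y contributes {y}.
From Q : Q': add FIRST(Q') = { g, n, y }.
From Q : T w: add FIRST(T) = { g, y, z }.
Union: FIRST(Q) = { g, n, y, z, '' }.

{ g, n, y, z, '' }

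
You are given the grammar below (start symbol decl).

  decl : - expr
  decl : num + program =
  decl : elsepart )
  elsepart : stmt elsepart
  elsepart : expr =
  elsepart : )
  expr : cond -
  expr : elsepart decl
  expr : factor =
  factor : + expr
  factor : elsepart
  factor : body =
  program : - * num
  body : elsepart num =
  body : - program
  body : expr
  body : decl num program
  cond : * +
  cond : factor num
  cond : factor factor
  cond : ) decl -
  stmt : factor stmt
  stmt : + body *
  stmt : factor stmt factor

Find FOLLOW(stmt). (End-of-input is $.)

In elsepart : stmt elsepart: add FIRST(elsepart) = { ), *, +, -, num }.
In stmt : factor stmt: stmt is at the end, add FOLLOW(stmt) = { ), *, +, -, num }.
In stmt : factor stmt factor: add FIRST(factor) = { ), *, +, -, num }.
Union: FOLLOW(stmt) = { ), *, +, -, num }.

{ ), *, +, -, num }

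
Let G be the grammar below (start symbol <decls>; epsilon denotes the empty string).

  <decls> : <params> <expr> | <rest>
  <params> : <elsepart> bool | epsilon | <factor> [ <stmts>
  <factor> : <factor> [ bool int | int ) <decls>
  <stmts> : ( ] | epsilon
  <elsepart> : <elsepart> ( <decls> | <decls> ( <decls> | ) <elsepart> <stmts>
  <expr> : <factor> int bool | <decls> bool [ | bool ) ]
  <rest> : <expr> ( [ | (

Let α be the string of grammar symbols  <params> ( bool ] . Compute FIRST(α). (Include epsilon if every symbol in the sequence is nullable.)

Add FIRST(<params>)\{epsilon} = { (, ), bool, int }; <params> is nullable, continue.
( is a terminal; add {(} and stop.

{ (, ), bool, int }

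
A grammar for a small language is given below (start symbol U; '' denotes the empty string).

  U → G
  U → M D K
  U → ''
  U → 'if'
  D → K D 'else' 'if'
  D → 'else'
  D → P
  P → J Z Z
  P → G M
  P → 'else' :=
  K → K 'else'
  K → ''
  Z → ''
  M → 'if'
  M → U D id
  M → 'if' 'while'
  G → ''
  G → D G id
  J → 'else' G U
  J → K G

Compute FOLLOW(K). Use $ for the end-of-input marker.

{ $, 'else', 'if', id }

In U → M D K: K is at the end, add FOLLOW(U) = { $, 'else', 'if', id }.
In D → K D 'else' 'if': add FIRST(D 'else' 'if') = { 'else', 'if', id }.
In K → K 'else': add FIRST('else') = { 'else' }.
In J → K G: add FIRST(G)\{''} = { 'else', 'if', id }.
  Since G is nullable, also add FOLLOW(J) = { $, 'else', 'if', id }.
Union: FOLLOW(K) = { $, 'else', 'if', id }.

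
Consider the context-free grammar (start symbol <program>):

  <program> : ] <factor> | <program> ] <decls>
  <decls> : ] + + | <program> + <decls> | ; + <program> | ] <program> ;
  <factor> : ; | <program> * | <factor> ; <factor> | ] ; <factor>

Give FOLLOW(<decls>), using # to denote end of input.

{ #, *, +, ;, ] }

In <program> : <program> ] <decls>: <decls> is at the end, add FOLLOW(<program>) = { #, *, +, ;, ] }.
In <decls> : <program> + <decls>: <decls> is at the end, add FOLLOW(<decls>) = { #, *, +, ;, ] }.
Union: FOLLOW(<decls>) = { #, *, +, ;, ] }.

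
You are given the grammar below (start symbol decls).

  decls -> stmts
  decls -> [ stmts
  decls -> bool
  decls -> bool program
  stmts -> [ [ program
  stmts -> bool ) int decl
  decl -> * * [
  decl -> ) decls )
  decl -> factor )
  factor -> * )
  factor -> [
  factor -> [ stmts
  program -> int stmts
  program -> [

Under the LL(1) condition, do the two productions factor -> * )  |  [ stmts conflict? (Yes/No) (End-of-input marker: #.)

FIRST(* )) = { * } and FIRST([ stmts) = { [ }.
The FIRST sets are disjoint and neither alternative is nullable — no conflict.

No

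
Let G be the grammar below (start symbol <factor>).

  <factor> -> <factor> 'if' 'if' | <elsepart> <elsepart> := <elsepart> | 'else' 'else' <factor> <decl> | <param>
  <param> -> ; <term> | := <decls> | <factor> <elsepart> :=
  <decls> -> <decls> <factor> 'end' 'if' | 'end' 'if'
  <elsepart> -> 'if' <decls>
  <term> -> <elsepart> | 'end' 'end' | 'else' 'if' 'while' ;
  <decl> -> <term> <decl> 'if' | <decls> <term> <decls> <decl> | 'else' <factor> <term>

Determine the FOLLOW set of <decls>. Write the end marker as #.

{ #, 'else', 'end', 'if', :=, ; }

In <param> -> := <decls>: <decls> is at the end, add FOLLOW(<param>) = { #, 'else', 'end', 'if' }.
In <decls> -> <decls> <factor> 'end' 'if': add FIRST(<factor> 'end' 'if') = { 'else', 'if', :=, ; }.
In <elsepart> -> 'if' <decls>: <decls> is at the end, add FOLLOW(<elsepart>) = { #, 'else', 'end', 'if', := }.
In <decl> -> <decls> <term> <decls> <decl>: add FIRST(<term> <decls> <decl>) = { 'else', 'end', 'if' }.
In <decl> -> <decls> <term> <decls> <decl>: add FIRST(<decl>) = { 'else', 'end', 'if' }.
Union: FOLLOW(<decls>) = { #, 'else', 'end', 'if', :=, ; }.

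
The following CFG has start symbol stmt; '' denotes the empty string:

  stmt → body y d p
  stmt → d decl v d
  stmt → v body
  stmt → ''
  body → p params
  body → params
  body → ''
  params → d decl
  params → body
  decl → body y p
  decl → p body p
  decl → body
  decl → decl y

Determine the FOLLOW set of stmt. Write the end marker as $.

stmt is the start symbol, so $ ∈ FOLLOW(stmt).
Union: FOLLOW(stmt) = { $ }.

{ $ }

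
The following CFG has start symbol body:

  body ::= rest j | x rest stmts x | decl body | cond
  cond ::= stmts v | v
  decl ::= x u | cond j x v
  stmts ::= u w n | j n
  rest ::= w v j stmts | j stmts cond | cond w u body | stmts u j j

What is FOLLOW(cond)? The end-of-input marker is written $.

{ $, j, u, w }

In body ::= cond: cond is at the end, add FOLLOW(body) = { $, j, u }.
In decl ::= cond j x v: add FIRST(j x v) = { j }.
In rest ::= j stmts cond: cond is at the end, add FOLLOW(rest) = { j, u }.
In rest ::= cond w u body: add FIRST(w u body) = { w }.
Union: FOLLOW(cond) = { $, j, u, w }.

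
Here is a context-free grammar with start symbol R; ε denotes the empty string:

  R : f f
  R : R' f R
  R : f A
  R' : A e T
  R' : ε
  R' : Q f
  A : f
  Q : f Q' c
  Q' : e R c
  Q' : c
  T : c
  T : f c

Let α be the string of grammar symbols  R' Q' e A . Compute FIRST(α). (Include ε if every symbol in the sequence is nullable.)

{ c, e, f }

Add FIRST(R')\{ε} = { f }; R' is nullable, continue.
Add FIRST(Q') = { c, e }; Q' is not nullable, stop.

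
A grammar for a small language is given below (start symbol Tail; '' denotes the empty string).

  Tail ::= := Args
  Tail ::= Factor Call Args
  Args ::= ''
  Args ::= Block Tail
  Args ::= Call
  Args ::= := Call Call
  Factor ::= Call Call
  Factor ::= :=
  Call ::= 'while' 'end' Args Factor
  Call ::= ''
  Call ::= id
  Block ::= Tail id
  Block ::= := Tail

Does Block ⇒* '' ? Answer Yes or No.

No

Nullable nonterminals: Args, Call, Factor, Tail.
No production of Block has an RHS whose symbols are all nullable, so Block is not nullable.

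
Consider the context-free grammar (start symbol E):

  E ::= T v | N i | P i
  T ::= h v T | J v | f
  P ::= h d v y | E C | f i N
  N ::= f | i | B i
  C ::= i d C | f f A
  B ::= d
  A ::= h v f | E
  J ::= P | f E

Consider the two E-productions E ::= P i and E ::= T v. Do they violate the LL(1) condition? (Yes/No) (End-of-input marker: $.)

FIRST(P i) = { d, f, h, i } and FIRST(T v) = { d, f, h, i }.
Both contain d, so the two alternatives are not disjoint — LL(1) conflict.

Yes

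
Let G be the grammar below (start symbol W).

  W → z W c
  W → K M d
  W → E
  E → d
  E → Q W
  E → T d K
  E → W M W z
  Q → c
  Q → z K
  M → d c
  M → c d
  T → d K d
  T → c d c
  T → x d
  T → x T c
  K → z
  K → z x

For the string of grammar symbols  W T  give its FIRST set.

{ c, d, x, z }

Add FIRST(W) = { c, d, x, z }; W is not nullable, stop.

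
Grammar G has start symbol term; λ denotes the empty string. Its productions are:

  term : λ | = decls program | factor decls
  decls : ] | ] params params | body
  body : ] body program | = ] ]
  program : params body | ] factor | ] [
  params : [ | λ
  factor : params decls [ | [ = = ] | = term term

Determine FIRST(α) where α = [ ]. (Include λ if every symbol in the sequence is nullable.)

{ [ }

[ is a terminal; add {[} and stop.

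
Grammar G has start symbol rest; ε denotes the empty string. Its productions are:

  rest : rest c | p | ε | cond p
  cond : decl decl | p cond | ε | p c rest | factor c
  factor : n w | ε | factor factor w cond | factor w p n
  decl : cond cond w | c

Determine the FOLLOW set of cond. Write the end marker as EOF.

{ c, n, p, w }

In rest : cond p: add FIRST(p) = { p }.
In cond : p cond: cond is at the end, add FOLLOW(cond) = { c, n, p, w }.
In factor : factor factor w cond: cond is at the end, add FOLLOW(factor) = { c, n, w }.
In decl : cond cond w: add FIRST(cond w) = { c, n, p, w }.
In decl : cond cond w: add FIRST(w) = { w }.
Union: FOLLOW(cond) = { c, n, p, w }.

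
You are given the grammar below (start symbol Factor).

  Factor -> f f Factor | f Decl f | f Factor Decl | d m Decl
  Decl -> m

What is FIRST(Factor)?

{ d, f }

Factor -> f f Factor contributes {f}.
Factor -> f Decl f contributes {f}.
Factor -> f Factor Decl contributes {f}.
Factor -> d m Decl contributes {d}.
Union: FIRST(Factor) = { d, f }.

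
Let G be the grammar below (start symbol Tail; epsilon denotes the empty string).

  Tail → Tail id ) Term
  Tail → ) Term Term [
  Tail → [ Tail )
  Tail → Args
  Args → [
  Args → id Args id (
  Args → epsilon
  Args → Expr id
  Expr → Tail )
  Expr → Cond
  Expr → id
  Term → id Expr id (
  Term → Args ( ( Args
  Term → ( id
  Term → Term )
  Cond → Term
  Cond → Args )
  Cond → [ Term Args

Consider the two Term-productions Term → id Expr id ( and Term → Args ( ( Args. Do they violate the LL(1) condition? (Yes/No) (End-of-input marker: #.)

Yes

FIRST(id Expr id () = { id } and FIRST(Args ( ( Args) = { (, ), [, id }.
Both contain id, so the two alternatives are not disjoint — LL(1) conflict.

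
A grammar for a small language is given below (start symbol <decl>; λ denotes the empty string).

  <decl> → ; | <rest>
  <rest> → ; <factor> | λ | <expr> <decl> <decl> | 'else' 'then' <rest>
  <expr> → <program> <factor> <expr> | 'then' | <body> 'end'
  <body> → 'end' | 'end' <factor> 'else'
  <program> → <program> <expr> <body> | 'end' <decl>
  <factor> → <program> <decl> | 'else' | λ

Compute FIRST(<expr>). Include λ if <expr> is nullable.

{ 'end', 'then' }

From <expr> → <program> <factor> <expr>: add FIRST(<program>) = { 'end' }.
<expr> → 'then' contributes {'then'}.
From <expr> → <body> 'end': add FIRST(<body>) = { 'end' }.
Union: FIRST(<expr>) = { 'end', 'then' }.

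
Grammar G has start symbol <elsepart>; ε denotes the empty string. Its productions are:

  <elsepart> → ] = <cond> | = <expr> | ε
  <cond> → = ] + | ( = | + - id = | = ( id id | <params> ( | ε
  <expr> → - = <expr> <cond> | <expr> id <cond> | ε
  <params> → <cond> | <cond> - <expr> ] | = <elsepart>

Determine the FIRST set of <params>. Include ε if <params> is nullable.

From <params> → <cond>: add FIRST(<cond>) = { (, +, -, =, ε } (including ε since <cond> is nullable).
From <params> → <cond> - <expr> ]: <cond> nullable, take FIRST(<cond>) ∪ {-} = { (, +, -, = }.
<params> → = <elsepart> contributes {=}.
Union: FIRST(<params>) = { (, +, -, =, ε }.

{ (, +, -, =, ε }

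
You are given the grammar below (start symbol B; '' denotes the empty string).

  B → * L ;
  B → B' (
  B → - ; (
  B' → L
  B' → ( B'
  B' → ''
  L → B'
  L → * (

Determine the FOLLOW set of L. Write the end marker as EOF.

{ (, ; }

In B → * L ;: add FIRST(;) = { ; }.
In B' → L: L is at the end, add FOLLOW(B') = { (, ; }.
Union: FOLLOW(L) = { (, ; }.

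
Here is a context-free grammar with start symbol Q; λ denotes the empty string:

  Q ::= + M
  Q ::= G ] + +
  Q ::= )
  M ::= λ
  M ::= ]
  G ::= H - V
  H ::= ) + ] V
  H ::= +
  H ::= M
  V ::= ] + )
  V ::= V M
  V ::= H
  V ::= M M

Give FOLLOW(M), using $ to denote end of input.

In Q ::= + M: M is at the end, add FOLLOW(Q) = { $ }.
In H ::= M: M is at the end, add FOLLOW(H) = { -, ] }.
In V ::= V M: M is at the end, add FOLLOW(V) = { -, ] }.
In V ::= M M: add FIRST(M)\{λ} = { ] }.
  Since M is nullable, also add FOLLOW(V) = { -, ] }.
In V ::= M M: M is at the end, add FOLLOW(V) = { -, ] }.
Union: FOLLOW(M) = { $, -, ] }.

{ $, -, ] }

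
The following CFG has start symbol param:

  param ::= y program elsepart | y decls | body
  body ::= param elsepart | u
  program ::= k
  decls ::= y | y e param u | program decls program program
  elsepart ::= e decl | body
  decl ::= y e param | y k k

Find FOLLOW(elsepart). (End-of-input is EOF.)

{ EOF, e, u, y }

In param ::= y program elsepart: elsepart is at the end, add FOLLOW(param) = { EOF, e, u, y }.
In body ::= param elsepart: elsepart is at the end, add FOLLOW(body) = { EOF, e, u, y }.
Union: FOLLOW(elsepart) = { EOF, e, u, y }.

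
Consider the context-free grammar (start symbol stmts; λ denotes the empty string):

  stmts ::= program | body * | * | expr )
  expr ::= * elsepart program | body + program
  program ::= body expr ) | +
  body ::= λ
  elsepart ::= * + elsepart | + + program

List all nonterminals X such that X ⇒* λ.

{ body }

Directly nullable (have an λ-production): body.
No other nonterminal has a production whose RHS symbols are all nullable.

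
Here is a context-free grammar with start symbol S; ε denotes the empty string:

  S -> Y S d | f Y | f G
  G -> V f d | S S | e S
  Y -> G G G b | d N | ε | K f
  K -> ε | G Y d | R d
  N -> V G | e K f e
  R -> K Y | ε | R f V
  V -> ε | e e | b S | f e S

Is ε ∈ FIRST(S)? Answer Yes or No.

Nullable nonterminals: K, R, V, Y.
No production of S has an RHS whose symbols are all nullable, so S is not nullable.

No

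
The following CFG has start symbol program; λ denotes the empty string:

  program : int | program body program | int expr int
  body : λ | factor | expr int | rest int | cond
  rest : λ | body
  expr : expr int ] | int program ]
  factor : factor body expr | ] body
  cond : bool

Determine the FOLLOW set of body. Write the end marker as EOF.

In program : program body program: add FIRST(program) = { int }.
In rest : body: body is at the end, add FOLLOW(rest) = { int }.
In factor : factor body expr: add FIRST(expr) = { int }.
In factor : ] body: body is at the end, add FOLLOW(factor) = { ], bool, int }.
Union: FOLLOW(body) = { ], bool, int }.

{ ], bool, int }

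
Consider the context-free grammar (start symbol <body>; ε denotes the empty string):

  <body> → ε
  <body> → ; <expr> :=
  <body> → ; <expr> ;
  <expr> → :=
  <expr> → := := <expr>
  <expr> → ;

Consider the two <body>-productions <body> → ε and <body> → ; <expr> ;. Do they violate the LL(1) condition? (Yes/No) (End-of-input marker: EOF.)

FIRST(ε) = { ε } and FIRST(; <expr> ;) = { ; }.
The first is nullable but FOLLOW(<body>) = { EOF } is disjoint from FIRST of the second.

No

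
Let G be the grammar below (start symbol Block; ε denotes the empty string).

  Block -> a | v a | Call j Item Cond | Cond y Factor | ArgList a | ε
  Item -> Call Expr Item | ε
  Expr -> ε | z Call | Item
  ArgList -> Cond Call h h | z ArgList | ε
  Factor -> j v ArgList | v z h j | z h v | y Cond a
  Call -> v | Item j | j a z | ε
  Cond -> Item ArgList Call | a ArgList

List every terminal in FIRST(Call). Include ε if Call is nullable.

{ j, v, z, ε }

Call -> v contributes {v}.
From Call -> Item j: Item nullable, take FIRST(Item) ∪ {j} = { j, v, z }.
Call -> j a z contributes {j}.
Call -> ε contributes ε.
Union: FIRST(Call) = { j, v, z, ε }.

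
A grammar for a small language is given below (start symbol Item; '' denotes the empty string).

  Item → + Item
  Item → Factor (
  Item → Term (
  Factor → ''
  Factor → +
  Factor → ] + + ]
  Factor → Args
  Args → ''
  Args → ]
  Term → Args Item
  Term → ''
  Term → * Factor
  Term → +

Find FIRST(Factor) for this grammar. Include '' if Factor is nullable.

Factor → '' contributes ''.
Factor → + contributes {+}.
Factor → ] + + ] contributes {]}.
From Factor → Args: add FIRST(Args) = { ], '' } (including '' since Args is nullable).
Union: FIRST(Factor) = { +, ], '' }.

{ +, ], '' }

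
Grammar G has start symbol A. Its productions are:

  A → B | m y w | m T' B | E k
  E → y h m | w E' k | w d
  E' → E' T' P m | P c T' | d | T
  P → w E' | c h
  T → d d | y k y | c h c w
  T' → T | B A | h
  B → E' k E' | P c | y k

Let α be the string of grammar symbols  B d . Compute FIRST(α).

{ c, d, w, y }

Add FIRST(B) = { c, d, w, y }; B is not nullable, stop.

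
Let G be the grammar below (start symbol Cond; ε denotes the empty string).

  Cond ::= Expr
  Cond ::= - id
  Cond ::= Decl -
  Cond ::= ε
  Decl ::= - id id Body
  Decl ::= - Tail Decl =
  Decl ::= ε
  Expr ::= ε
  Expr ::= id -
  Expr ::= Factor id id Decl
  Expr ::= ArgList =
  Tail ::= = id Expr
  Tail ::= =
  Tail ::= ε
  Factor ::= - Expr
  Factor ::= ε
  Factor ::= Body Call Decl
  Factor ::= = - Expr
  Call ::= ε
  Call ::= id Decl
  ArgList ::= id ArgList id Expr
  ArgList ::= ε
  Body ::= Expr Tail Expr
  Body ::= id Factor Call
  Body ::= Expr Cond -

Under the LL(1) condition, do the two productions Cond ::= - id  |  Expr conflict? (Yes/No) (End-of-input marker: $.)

Yes

FIRST(- id) = { - } and FIRST(Expr) = { -, =, id, ε }.
Both contain -, so the two alternatives are not disjoint — LL(1) conflict.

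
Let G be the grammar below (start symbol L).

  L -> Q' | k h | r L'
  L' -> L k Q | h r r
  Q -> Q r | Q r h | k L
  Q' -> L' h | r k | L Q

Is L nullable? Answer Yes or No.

No nonterminal in this grammar is nullable.
No production of L has an RHS whose symbols are all nullable, so L is not nullable.

No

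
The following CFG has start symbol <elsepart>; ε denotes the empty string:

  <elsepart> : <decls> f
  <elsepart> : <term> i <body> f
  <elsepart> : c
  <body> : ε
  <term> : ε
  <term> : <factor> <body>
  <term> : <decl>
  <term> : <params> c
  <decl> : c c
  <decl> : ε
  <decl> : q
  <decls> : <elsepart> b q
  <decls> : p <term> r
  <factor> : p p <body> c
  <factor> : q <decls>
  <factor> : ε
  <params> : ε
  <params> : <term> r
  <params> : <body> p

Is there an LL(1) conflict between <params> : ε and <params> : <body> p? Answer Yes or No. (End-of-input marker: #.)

FIRST(ε) = { ε } and FIRST(<body> p) = { p }.
The first is nullable but FOLLOW(<params>) = { c } is disjoint from FIRST of the second.

No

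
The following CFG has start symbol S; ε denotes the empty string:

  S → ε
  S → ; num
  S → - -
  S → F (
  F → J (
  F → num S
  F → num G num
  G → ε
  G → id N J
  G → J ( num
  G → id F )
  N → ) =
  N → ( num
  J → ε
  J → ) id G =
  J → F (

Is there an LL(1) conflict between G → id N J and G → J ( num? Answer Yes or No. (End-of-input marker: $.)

No

FIRST(id N J) = { id } and FIRST(J ( num) = { (, ), num }.
The FIRST sets are disjoint and neither alternative is nullable — no conflict.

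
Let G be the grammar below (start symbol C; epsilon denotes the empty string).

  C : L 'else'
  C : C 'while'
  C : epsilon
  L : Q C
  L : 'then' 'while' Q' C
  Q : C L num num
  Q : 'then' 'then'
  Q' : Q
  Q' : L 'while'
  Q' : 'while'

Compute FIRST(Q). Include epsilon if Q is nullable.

From Q : C L num num: C nullable, take FIRST(C) ∪ FIRST(L) = { 'then', 'while' }.
Q : 'then' 'then' contributes {'then'}.
Union: FIRST(Q) = { 'then', 'while' }.

{ 'then', 'while' }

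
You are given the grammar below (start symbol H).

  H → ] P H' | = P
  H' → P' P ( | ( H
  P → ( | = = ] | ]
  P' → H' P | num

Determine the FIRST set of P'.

From P' → H' P: add FIRST(H') = { (, num }.
P' → num contributes {num}.
Union: FIRST(P') = { (, num }.

{ (, num }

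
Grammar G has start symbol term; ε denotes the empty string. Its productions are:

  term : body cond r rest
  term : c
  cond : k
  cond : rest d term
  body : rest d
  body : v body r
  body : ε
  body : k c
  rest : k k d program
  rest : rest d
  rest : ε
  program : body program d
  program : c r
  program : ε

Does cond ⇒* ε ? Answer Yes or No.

No

Nullable nonterminals: body, program, rest.
No production of cond has an RHS whose symbols are all nullable, so cond is not nullable.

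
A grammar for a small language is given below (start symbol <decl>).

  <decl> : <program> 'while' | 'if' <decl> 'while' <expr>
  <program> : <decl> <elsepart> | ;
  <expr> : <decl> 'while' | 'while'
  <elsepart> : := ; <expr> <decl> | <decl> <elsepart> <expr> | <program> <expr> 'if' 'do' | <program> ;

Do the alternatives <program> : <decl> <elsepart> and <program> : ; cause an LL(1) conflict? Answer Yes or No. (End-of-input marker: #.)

FIRST(<decl> <elsepart>) = { 'if', ; } and FIRST(;) = { ; }.
Both contain ;, so the two alternatives are not disjoint — LL(1) conflict.

Yes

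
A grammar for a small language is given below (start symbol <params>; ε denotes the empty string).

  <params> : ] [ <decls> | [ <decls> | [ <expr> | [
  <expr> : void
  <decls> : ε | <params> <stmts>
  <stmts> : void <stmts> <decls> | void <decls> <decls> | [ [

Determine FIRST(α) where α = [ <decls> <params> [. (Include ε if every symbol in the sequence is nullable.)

{ [ }

[ is a terminal; add {[} and stop.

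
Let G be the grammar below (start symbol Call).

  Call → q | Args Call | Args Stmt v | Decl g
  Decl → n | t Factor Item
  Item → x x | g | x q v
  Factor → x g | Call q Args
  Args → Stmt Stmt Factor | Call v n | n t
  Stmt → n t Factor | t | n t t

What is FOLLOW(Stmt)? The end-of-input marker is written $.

{ n, q, t, v, x }

In Call → Args Stmt v: add FIRST(v) = { v }.
In Args → Stmt Stmt Factor: add FIRST(Stmt Factor) = { n, t }.
In Args → Stmt Stmt Factor: add FIRST(Factor) = { n, q, t, x }.
Union: FOLLOW(Stmt) = { n, q, t, v, x }.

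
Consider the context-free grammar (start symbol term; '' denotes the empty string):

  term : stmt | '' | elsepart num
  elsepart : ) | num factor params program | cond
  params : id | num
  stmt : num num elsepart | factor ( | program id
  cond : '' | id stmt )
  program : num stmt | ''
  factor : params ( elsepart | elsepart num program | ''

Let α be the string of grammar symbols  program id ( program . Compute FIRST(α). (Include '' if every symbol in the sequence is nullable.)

Add FIRST(program)\{''} = { num }; program is nullable, continue.
id is a terminal; add {id} and stop.

{ id, num }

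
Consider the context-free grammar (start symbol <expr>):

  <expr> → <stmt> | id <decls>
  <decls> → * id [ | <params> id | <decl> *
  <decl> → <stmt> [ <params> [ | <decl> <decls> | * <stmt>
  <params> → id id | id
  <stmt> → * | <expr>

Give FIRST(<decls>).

{ *, id }

<decls> → * id [ contributes {*}.
From <decls> → <params> id: add FIRST(<params>) = { id }.
From <decls> → <decl> *: add FIRST(<decl>) = { *, id }.
Union: FIRST(<decls>) = { *, id }.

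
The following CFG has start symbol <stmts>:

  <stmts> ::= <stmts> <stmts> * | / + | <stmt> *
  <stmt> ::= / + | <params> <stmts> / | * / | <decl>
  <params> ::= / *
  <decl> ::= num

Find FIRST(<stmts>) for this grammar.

From <stmts> ::= <stmts> <stmts> *: add FIRST(<stmts>) = { *, /, num }.
<stmts> ::= / + contributes {/}.
From <stmts> ::= <stmt> *: add FIRST(<stmt>) = { *, /, num }.
Union: FIRST(<stmts>) = { *, /, num }.

{ *, /, num }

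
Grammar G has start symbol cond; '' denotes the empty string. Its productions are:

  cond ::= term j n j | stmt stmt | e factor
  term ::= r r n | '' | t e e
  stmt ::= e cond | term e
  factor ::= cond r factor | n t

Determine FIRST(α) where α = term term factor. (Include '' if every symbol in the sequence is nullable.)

Add FIRST(term)\{''} = { r, t }; term is nullable, continue.
Add FIRST(term)\{''} = { r, t }; term is nullable, continue.
Add FIRST(factor) = { e, j, n, r, t }; factor is not nullable, stop.

{ e, j, n, r, t }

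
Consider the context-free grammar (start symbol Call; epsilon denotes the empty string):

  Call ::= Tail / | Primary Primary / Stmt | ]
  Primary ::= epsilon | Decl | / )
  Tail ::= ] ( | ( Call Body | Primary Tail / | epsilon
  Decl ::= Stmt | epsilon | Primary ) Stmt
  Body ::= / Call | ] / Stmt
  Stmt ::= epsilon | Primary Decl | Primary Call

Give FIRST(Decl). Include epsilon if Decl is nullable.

{ (, ), /, ], epsilon }

From Decl ::= Stmt: add FIRST(Stmt) = { (, ), /, ], epsilon } (including epsilon since Stmt is nullable).
Decl ::= epsilon contributes epsilon.
From Decl ::= Primary ) Stmt: Primary nullable, take FIRST(Primary) ∪ {)} = { (, ), /, ] }.
Union: FIRST(Decl) = { (, ), /, ], epsilon }.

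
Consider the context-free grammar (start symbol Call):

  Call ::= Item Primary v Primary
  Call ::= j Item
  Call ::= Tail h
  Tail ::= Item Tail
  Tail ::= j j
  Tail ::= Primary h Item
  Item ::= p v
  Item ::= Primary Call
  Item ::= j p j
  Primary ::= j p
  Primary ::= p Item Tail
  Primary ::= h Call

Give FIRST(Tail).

From Tail ::= Item Tail: add FIRST(Item) = { h, j, p }.
Tail ::= j j contributes {j}.
From Tail ::= Primary h Item: add FIRST(Primary) = { h, j, p }.
Union: FIRST(Tail) = { h, j, p }.

{ h, j, p }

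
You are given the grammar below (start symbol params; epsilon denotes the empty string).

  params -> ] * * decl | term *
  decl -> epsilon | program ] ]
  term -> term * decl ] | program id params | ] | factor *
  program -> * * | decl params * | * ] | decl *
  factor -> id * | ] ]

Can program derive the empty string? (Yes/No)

No

Nullable nonterminals: decl.
No production of program has an RHS whose symbols are all nullable, so program is not nullable.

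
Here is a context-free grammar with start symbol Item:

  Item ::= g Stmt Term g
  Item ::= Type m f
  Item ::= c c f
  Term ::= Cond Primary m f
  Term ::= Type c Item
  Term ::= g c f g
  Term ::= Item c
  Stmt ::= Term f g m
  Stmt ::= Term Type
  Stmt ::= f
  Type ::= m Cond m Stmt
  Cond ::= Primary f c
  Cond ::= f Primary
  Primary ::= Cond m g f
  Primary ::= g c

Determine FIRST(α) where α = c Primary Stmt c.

c is a terminal; add {c} and stop.

{ c }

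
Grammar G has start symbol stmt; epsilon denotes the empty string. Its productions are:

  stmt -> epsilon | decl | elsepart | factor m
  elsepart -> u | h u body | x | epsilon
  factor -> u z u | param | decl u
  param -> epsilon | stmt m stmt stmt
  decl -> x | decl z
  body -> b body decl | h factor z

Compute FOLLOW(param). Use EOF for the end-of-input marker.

{ m, z }

In factor -> param: param is at the end, add FOLLOW(factor) = { m, z }.
Union: FOLLOW(param) = { m, z }.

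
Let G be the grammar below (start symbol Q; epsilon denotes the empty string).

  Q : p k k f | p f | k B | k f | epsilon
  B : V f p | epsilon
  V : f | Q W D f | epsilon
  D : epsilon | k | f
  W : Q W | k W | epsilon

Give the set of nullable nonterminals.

Directly nullable (have an epsilon-production): Q, B, V, D, W.

{ B, D, Q, V, W }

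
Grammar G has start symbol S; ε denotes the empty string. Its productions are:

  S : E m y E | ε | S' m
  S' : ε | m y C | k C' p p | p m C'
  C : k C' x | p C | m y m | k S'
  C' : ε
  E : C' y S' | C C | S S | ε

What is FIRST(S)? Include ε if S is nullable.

From S : E m y E: E nullable, take FIRST(E) ∪ {m} = { k, m, p, y }.
S : ε contributes ε.
From S : S' m: S' nullable, take FIRST(S') ∪ {m} = { k, m, p }.
Union: FIRST(S) = { k, m, p, y, ε }.

{ k, m, p, y, ε }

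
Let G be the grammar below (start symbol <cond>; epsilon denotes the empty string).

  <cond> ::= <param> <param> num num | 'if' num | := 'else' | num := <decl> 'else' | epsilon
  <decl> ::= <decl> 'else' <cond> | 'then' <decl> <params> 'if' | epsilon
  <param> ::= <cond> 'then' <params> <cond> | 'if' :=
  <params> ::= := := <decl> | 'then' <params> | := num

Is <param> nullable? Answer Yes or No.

No

Nullable nonterminals: <cond>, <decl>.
No production of <param> has an RHS whose symbols are all nullable, so <param> is not nullable.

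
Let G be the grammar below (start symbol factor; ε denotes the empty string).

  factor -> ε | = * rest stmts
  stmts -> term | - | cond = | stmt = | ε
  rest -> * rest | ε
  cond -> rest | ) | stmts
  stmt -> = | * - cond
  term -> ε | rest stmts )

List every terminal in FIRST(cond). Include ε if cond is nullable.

{ ), *, -, =, ε }

From cond -> rest: add FIRST(rest) = { *, ε } (including ε since rest is nullable).
cond -> ) contributes {)}.
From cond -> stmts: add FIRST(stmts) = { ), *, -, =, ε } (including ε since stmts is nullable).
Union: FIRST(cond) = { ), *, -, =, ε }.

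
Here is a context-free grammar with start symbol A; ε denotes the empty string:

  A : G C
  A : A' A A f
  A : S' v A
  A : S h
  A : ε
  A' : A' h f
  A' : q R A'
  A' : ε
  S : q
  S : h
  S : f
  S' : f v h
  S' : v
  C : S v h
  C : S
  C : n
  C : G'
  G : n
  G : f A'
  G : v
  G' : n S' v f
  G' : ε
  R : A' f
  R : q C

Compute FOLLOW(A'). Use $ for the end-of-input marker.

In A : A' A A f: add FIRST(A A f) = { f, h, n, q, v }.
In A' : A' h f: add FIRST(h f) = { h }.
In A' : q R A': A' is at the end, add FOLLOW(A') = { $, f, h, n, q, v }.
In G : f A': A' is at the end, add FOLLOW(G) = { $, f, h, n, q, v }.
In R : A' f: add FIRST(f) = { f }.
Union: FOLLOW(A') = { $, f, h, n, q, v }.

{ $, f, h, n, q, v }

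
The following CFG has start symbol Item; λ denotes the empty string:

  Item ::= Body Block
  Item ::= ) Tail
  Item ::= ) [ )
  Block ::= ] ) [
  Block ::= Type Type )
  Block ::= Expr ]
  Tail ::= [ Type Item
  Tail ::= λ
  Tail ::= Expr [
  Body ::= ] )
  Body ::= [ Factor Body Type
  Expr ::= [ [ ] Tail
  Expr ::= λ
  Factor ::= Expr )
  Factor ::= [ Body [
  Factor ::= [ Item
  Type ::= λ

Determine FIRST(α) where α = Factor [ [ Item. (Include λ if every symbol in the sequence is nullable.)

{ ), [ }

Add FIRST(Factor) = { ), [ }; Factor is not nullable, stop.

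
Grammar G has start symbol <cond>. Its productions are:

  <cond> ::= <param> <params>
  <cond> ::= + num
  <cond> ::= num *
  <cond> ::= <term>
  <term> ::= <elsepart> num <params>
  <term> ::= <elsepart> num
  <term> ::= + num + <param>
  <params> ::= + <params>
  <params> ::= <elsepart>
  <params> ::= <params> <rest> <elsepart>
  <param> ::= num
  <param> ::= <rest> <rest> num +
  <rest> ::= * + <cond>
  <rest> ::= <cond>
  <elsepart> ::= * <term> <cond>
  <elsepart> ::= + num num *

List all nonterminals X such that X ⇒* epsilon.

No nonterminal has an empty production or an RHS whose symbols are all nullable.

{ } (none)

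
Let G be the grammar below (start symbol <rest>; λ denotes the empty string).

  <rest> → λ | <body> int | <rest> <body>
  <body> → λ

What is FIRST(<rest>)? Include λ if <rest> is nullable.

<rest> → λ contributes λ.
From <rest> → <body> int: <body> nullable, take FIRST(<body>) ∪ {int} = { int }.
From <rest> → <rest> <body>: <rest>, <body> nullable, take FIRST(<rest>) ∪ FIRST(<body>) = { int }; also λ since the whole RHS is nullable.
Union: FIRST(<rest>) = { int, λ }.

{ int, λ }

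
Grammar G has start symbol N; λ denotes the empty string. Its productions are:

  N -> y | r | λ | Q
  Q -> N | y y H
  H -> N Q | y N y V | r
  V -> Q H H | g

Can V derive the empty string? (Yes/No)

Yes

V -> Q H H and each of Q, H, H is nullable, so V ⇒* λ.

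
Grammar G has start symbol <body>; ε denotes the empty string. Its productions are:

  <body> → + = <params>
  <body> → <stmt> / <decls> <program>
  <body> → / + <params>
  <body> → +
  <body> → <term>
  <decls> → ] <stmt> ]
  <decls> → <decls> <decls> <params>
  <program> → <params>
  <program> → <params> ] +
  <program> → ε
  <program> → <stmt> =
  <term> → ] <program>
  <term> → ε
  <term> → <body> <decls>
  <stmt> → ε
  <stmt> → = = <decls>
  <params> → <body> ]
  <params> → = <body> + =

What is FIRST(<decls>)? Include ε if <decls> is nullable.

{ ] }

<decls> → ] <stmt> ] contributes {]}.
From <decls> → <decls> <decls> <params>: add FIRST(<decls>) = { ] }.
Union: FIRST(<decls>) = { ] }.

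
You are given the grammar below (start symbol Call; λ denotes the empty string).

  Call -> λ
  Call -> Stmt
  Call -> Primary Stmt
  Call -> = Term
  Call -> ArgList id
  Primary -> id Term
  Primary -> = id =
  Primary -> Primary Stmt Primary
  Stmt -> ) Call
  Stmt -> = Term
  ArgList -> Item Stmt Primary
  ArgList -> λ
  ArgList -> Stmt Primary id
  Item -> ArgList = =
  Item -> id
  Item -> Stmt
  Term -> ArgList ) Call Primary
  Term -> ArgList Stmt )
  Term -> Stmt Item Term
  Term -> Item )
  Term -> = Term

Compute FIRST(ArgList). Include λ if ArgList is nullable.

From ArgList -> Item Stmt Primary: add FIRST(Item) = { ), =, id }.
ArgList -> λ contributes λ.
From ArgList -> Stmt Primary id: add FIRST(Stmt) = { ), = }.
Union: FIRST(ArgList) = { ), =, id, λ }.

{ ), =, id, λ }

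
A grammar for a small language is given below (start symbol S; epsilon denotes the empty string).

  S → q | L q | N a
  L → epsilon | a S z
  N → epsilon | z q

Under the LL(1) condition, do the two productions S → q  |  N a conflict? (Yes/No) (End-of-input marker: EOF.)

No

FIRST(q) = { q } and FIRST(N a) = { a, z }.
The FIRST sets are disjoint and neither alternative is nullable — no conflict.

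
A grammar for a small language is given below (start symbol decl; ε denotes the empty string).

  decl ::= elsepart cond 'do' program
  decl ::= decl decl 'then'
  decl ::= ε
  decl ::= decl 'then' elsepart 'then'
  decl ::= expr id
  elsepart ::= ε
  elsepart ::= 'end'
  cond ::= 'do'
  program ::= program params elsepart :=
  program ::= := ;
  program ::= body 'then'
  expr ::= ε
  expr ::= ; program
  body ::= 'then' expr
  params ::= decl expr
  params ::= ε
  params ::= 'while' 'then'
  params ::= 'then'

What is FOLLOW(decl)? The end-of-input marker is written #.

decl is the start symbol, so # ∈ FOLLOW(decl).
In decl ::= decl decl 'then': add FIRST(decl 'then') = { 'do', 'end', 'then', ;, id }.
In decl ::= decl decl 'then': add FIRST('then') = { 'then' }.
In decl ::= decl 'then' elsepart 'then': add FIRST('then' elsepart 'then') = { 'then' }.
In params ::= decl expr: add FIRST(expr)\{ε} = { ; }.
  Since expr is nullable, also add FOLLOW(params) = { 'end', := }.
Union: FOLLOW(decl) = { #, 'do', 'end', 'then', :=, ;, id }.

{ #, 'do', 'end', 'then', :=, ;, id }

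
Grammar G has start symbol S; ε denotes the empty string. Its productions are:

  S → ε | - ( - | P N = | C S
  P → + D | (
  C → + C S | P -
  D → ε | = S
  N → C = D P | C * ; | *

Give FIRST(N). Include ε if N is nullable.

{ (, *, + }

From N → C = D P: add FIRST(C) = { (, + }.
From N → C * ;: add FIRST(C) = { (, + }.
N → * contributes {*}.
Union: FIRST(N) = { (, *, + }.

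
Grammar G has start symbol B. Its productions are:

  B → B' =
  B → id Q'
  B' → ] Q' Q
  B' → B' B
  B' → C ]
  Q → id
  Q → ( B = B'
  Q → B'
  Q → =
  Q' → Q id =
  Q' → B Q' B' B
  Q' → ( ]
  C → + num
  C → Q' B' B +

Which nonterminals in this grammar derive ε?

No nonterminal has an empty production or an RHS whose symbols are all nullable.

{ } (none)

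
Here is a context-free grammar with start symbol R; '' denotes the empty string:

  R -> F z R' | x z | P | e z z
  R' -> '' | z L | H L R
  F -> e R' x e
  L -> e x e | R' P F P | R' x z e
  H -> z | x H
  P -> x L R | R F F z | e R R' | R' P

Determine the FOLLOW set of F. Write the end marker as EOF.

In R -> F z R': add FIRST(z R') = { z }.
In L -> R' P F P: add FIRST(P) = { e, x, z }.
In P -> R F F z: add FIRST(F z) = { e }.
In P -> R F F z: add FIRST(z) = { z }.
Union: FOLLOW(F) = { e, x, z }.

{ e, x, z }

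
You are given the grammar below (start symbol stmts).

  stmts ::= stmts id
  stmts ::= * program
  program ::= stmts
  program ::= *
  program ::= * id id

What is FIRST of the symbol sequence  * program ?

* is a terminal; add {*} and stop.

{ * }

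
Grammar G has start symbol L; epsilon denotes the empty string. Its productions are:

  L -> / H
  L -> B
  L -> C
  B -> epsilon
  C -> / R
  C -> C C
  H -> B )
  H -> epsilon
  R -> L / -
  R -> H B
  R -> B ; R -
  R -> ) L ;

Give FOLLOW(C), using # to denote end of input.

In L -> C: C is at the end, add FOLLOW(L) = { #, /, ; }.
In C -> C C: add FIRST(C) = { / }.
In C -> C C: C is at the end, add FOLLOW(C) = { #, /, ; }.
Union: FOLLOW(C) = { #, /, ; }.

{ #, /, ; }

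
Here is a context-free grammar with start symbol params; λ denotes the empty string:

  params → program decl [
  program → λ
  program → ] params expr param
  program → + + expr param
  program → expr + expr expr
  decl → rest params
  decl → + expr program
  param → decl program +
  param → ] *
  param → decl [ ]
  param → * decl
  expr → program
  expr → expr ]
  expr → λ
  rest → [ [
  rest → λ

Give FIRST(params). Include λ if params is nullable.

{ +, [, ] }

From params → program decl [: program nullable, take FIRST(program) ∪ FIRST(decl) = { +, [, ] }.
Union: FIRST(params) = { +, [, ] }.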